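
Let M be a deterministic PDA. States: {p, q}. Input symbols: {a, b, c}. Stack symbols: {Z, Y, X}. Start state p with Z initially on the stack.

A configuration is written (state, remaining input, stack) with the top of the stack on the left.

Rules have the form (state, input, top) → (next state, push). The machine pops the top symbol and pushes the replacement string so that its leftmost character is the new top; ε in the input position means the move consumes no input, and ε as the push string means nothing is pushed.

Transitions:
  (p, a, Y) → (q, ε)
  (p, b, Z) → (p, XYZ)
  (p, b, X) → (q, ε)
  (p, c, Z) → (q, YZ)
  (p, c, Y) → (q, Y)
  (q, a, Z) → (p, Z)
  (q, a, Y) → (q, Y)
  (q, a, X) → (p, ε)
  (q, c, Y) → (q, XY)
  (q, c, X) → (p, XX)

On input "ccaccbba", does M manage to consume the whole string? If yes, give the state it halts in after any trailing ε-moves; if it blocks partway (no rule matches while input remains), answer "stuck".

stuck

(p, ccaccbba, Z)
  read c, top Z: go to q, push YZ → (q, caccbba, YZ)
  read c, top Y: go to q, push XY → (q, accbba, XYZ)
  read a, top X: go to p, push ε → (p, ccbba, YZ)
  read c, top Y: go to q, push Y → (q, cbba, YZ)
  read c, top Y: go to q, push XY → (q, bba, XYZ)
No transition for (q, b, top X); M blocks with input bba remaining.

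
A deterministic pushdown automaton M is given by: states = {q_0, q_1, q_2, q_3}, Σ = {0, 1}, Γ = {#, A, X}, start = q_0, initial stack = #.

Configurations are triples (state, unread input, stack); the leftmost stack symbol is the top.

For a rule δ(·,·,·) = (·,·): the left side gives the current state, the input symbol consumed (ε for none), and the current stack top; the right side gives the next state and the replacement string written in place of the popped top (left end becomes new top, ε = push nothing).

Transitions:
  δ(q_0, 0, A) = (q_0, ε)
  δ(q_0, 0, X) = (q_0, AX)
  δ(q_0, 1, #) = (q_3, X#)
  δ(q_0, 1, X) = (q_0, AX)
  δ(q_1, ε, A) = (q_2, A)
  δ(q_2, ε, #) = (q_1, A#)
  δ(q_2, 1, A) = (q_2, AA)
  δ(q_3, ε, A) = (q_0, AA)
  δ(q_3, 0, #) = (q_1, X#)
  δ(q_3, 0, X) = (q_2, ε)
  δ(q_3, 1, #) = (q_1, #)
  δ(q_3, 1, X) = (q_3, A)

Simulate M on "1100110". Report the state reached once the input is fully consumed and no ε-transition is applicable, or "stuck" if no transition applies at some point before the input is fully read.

q_0

(q_0, 1100110, #)
  read 1, top #: go to q_3, push X# → (q_3, 100110, X#)
  read 1, top X: go to q_3, push A → (q_3, 00110, A#)
  ε-move, top A: go to q_0, push AA → (q_0, 00110, AA#)
  read 0, top A: go to q_0, push ε → (q_0, 0110, A#)
  read 0, top A: go to q_0, push ε → (q_0, 110, #)
  read 1, top #: go to q_3, push X# → (q_3, 10, X#)
  read 1, top X: go to q_3, push A → (q_3, 0, A#)
  ε-move, top A: go to q_0, push AA → (q_0, 0, AA#)
  read 0, top A: go to q_0, push ε → (q_0, ε, A#)
All input consumed; M is in state q_0.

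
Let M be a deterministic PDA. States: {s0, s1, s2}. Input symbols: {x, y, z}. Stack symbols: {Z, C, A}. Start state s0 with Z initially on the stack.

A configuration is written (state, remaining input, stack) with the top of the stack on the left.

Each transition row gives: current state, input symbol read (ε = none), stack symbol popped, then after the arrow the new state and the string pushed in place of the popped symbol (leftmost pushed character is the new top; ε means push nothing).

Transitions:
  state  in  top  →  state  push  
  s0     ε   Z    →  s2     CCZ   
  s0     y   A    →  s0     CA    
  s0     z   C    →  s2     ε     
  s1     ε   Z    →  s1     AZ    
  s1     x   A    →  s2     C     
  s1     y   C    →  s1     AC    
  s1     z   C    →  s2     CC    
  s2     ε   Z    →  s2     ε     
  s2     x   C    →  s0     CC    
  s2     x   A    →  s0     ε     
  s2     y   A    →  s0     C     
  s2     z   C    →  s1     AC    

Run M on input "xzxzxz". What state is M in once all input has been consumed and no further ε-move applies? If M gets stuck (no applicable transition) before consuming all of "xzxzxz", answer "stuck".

(s0, xzxzxz, Z) ⊢ (s2, xzxzxz, CCZ) ⊢ (s0, zxzxz, CCCZ) ⊢ (s2, xzxz, CCZ) ⊢ (s0, zxz, CCCZ) ⊢ (s2, xz, CCZ) ⊢ (s0, z, CCCZ) ⊢ (s2, ε, CCZ)
All input consumed; M is in state s2.

s2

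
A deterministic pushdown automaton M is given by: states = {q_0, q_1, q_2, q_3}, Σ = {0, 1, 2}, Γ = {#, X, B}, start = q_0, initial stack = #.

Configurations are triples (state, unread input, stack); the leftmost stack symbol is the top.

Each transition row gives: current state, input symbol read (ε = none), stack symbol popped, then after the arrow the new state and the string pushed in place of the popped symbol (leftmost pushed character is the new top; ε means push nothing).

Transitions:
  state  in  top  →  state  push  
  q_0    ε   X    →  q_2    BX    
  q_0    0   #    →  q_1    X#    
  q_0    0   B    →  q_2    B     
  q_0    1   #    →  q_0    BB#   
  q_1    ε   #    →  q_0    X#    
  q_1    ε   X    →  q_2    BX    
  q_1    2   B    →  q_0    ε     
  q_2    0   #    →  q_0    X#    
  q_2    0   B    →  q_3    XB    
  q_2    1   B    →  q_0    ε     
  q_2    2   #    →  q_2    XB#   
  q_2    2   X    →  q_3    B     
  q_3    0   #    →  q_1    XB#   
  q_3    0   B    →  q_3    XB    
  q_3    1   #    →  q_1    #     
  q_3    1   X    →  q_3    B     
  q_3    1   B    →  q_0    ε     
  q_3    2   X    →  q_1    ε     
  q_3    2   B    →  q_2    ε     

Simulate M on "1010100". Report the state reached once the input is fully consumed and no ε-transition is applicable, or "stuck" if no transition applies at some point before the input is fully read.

q_3

(q_0, 1010100, #) ⊢ (q_0, 010100, BB#) ⊢ (q_2, 10100, BB#) ⊢ (q_0, 0100, B#) ⊢ (q_2, 100, B#) ⊢ (q_0, 00, #) ⊢ (q_1, 0, X#) ⊢ (q_2, 0, BX#) ⊢ (q_3, ε, XBX#)
All input consumed; M is in state q_3.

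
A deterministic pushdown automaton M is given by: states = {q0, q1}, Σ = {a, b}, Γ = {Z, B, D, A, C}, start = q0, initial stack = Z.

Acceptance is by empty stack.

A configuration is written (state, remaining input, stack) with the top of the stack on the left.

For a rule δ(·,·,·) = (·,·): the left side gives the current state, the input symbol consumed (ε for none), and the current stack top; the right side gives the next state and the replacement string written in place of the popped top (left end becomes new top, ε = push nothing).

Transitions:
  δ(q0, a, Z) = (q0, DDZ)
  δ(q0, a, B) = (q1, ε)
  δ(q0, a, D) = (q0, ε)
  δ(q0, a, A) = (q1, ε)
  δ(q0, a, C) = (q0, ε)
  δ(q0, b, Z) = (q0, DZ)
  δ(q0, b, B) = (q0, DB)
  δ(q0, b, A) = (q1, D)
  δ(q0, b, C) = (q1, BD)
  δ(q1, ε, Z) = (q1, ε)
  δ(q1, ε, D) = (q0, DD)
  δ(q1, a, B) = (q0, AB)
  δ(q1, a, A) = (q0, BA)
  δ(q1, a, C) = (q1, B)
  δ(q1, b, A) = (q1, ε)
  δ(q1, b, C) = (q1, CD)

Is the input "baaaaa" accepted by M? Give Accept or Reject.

Reject

(q0, baaaaa, Z)
  read b, top Z: go to q0, push DZ → (q0, aaaaa, DZ)
  read a, top D: go to q0, push ε → (q0, aaaa, Z)
  read a, top Z: go to q0, push DDZ → (q0, aaa, DDZ)
  read a, top D: go to q0, push ε → (q0, aa, DZ)
  read a, top D: go to q0, push ε → (q0, a, Z)
  read a, top Z: go to q0, push DDZ → (q0, ε, DDZ)
All input consumed; stack is DDZ, not empty, and no further ε-move applies.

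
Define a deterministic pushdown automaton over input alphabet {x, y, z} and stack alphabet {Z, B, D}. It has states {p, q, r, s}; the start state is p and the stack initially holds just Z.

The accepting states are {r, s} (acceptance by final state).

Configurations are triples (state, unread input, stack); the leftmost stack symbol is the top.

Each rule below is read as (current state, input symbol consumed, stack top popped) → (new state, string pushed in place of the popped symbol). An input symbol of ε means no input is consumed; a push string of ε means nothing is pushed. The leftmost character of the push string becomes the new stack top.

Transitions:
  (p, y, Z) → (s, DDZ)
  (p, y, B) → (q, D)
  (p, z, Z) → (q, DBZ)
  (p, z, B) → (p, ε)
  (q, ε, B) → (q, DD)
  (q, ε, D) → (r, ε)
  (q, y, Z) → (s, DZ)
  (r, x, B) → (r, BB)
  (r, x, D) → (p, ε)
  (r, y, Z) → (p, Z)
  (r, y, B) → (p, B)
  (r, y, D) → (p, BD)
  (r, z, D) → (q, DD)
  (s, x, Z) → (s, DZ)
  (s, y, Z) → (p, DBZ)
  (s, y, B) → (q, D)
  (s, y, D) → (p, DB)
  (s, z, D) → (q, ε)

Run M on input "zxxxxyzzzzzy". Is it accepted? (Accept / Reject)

(p, zxxxxyzzzzzy, Z)
  read z, top Z: go to q, push DBZ → (q, xxxxyzzzzzy, DBZ)
  ε-move, top D: go to r, push ε → (r, xxxxyzzzzzy, BZ)
  read x, top B: go to r, push BB → (r, xxxyzzzzzy, BBZ)
  read x, top B: go to r, push BB → (r, xxyzzzzzy, BBBZ)
  read x, top B: go to r, push BB → (r, xyzzzzzy, BBBBZ)
  read x, top B: go to r, push BB → (r, yzzzzzy, BBBBBZ)
  read y, top B: go to p, push B → (p, zzzzzy, BBBBBZ)
  read z, top B: go to p, push ε → (p, zzzzy, BBBBZ)
  read z, top B: go to p, push ε → (p, zzzy, BBBZ)
  read z, top B: go to p, push ε → (p, zzy, BBZ)
  read z, top B: go to p, push ε → (p, zy, BZ)
  read z, top B: go to p, push ε → (p, y, Z)
  read y, top Z: go to s, push DDZ → (s, ε, DDZ)
All input consumed; state s ∈ F.

Accept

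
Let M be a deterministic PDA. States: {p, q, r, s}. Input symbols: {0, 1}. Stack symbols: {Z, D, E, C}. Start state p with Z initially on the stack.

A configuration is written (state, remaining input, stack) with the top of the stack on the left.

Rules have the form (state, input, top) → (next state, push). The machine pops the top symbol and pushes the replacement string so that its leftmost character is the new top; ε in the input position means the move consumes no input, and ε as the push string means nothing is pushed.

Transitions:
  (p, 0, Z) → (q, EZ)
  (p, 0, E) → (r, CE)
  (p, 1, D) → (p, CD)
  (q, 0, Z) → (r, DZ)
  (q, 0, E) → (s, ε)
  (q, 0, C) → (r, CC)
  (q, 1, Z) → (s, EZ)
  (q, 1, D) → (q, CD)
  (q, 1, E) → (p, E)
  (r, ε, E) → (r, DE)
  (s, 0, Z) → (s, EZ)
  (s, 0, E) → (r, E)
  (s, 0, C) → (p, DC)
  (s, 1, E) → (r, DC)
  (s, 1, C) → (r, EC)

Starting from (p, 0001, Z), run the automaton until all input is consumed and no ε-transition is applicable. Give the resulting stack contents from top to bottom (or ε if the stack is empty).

DCZ

(p, 0001, Z)
  read 0, top Z: go to q, push EZ → (q, 001, EZ)
  read 0, top E: go to s, push ε → (s, 01, Z)
  read 0, top Z: go to s, push EZ → (s, 1, EZ)
  read 1, top E: go to r, push DC → (r, ε, DCZ)
All input consumed in state r with stack DCZ.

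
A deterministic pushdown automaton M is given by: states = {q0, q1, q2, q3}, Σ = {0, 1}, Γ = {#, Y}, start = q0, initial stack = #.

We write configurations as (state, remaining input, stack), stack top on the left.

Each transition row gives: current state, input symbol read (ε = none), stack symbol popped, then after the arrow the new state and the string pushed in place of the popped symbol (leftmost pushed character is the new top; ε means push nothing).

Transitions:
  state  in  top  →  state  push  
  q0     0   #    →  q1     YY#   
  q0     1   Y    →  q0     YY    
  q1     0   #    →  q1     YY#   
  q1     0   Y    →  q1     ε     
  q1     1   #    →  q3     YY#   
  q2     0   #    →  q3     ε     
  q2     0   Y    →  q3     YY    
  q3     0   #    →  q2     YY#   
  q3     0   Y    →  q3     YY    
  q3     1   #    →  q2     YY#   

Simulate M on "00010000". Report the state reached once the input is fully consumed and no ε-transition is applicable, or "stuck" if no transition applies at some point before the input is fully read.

q3

(q0, 00010000, #) ⊢ (q1, 0010000, YY#) ⊢ (q1, 010000, Y#) ⊢ (q1, 10000, #) ⊢ (q3, 0000, YY#) ⊢ (q3, 000, YYY#) ⊢ (q3, 00, YYYY#) ⊢ (q3, 0, YYYYY#) ⊢ (q3, ε, YYYYYY#)
All input consumed; M is in state q3.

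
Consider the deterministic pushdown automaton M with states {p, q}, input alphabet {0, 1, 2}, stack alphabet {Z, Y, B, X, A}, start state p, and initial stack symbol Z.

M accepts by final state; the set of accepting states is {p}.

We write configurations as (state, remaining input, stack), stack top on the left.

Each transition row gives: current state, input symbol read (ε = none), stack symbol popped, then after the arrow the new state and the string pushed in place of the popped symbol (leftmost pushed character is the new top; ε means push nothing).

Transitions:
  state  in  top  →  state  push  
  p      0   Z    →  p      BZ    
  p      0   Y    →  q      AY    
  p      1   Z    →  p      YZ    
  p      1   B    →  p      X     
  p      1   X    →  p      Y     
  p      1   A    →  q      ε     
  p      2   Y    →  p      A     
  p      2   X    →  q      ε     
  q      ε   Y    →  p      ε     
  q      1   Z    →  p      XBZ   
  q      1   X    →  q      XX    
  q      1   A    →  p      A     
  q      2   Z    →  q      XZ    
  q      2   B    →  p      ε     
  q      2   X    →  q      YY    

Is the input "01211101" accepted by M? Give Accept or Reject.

(p, 01211101, Z) ⊢ (p, 1211101, BZ) ⊢ (p, 211101, XZ) ⊢ (q, 11101, Z) ⊢ (p, 1101, XBZ) ⊢ (p, 101, YBZ)
No transition applies at (p, 101, YBZ); input not fully consumed.

Reject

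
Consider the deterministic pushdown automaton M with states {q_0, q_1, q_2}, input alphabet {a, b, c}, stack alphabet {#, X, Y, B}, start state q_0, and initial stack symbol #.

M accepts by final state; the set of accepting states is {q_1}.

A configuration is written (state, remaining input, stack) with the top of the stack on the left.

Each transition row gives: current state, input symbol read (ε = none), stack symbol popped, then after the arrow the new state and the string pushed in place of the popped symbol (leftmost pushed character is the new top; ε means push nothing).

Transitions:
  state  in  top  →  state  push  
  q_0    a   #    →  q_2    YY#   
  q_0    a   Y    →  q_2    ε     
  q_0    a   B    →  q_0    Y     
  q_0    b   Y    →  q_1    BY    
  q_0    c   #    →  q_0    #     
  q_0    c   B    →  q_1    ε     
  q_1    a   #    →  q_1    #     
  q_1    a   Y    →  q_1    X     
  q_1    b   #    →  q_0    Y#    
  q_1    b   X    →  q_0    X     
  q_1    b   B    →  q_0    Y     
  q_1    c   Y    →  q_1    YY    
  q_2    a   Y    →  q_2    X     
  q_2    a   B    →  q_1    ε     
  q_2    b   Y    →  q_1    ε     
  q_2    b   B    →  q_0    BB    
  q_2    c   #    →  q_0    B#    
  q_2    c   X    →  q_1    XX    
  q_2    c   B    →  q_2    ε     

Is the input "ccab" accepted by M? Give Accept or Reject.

Accept

(q_0, ccab, #)
  read c, top #: go to q_0, push # → (q_0, cab, #)
  read c, top #: go to q_0, push # → (q_0, ab, #)
  read a, top #: go to q_2, push YY# → (q_2, b, YY#)
  read b, top Y: go to q_1, push ε → (q_1, ε, Y#)
All input consumed; state q_1 ∈ F.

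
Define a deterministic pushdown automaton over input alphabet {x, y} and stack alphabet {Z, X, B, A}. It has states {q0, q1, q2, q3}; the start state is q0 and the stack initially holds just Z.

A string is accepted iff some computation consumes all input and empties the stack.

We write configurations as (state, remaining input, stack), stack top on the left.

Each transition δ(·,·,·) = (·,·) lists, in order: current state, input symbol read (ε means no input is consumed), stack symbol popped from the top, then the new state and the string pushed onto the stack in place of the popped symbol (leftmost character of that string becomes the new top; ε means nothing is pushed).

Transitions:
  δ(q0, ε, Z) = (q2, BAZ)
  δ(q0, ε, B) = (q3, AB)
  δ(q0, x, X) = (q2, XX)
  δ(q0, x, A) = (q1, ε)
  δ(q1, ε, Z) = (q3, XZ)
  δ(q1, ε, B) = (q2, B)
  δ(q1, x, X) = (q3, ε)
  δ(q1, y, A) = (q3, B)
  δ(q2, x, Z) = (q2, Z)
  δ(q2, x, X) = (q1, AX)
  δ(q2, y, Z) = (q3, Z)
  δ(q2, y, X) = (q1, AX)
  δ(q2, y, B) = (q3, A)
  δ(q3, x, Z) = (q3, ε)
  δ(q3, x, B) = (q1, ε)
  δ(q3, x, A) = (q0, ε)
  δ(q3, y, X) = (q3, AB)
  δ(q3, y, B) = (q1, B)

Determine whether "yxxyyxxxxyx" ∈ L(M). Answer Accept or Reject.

(q0, yxxyyxxxxyx, Z)
  ε-move, top Z: go to q2, push BAZ → (q2, yxxyyxxxxyx, BAZ)
  read y, top B: go to q3, push A → (q3, xxyyxxxxyx, AAZ)
  read x, top A: go to q0, push ε → (q0, xyyxxxxyx, AZ)
  read x, top A: go to q1, push ε → (q1, yyxxxxyx, Z)
  ε-move, top Z: go to q3, push XZ → (q3, yyxxxxyx, XZ)
  read y, top X: go to q3, push AB → (q3, yxxxxyx, ABZ)
No transition applies at (q3, yxxxxyx, ABZ); input not fully consumed.

Reject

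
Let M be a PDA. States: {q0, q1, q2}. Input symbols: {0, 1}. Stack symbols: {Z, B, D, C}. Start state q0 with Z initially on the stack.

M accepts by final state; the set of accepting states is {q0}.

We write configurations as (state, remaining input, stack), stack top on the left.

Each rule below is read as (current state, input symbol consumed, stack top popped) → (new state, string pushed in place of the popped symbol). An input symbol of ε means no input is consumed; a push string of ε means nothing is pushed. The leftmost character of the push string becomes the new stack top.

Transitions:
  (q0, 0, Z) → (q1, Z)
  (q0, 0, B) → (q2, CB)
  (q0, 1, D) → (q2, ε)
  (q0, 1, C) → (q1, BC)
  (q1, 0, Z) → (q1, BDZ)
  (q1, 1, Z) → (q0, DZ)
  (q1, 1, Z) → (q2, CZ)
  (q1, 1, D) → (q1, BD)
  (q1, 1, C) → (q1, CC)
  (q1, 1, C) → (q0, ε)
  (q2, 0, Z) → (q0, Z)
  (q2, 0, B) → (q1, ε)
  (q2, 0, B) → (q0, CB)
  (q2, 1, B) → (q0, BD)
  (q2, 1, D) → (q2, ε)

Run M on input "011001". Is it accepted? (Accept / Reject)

Accept

One accepting computation: (q0, 011001, Z) ⊢ (q1, 11001, Z) ⊢ (q0, 1001, DZ) ⊢ (q2, 001, Z) ⊢ (q0, 01, Z) ⊢ (q1, 1, Z) ⊢ (q0, ε, DZ)
All input consumed and state q0 ∈ F.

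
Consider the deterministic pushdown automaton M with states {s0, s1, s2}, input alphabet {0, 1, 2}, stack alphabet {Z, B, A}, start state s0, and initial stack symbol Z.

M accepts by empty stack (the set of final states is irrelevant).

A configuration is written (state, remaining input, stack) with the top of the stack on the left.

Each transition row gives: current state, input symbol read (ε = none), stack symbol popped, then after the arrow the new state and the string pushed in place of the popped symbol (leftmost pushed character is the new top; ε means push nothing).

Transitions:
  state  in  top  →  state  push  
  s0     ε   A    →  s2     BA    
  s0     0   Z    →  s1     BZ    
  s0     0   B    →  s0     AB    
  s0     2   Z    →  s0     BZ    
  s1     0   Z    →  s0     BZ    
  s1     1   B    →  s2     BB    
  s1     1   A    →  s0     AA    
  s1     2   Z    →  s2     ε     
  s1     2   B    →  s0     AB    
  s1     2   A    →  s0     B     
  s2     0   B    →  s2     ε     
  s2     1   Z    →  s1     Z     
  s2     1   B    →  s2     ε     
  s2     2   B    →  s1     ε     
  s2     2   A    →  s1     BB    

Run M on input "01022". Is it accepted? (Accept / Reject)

(s0, 01022, Z)
  read 0, top Z: go to s1, push BZ → (s1, 1022, BZ)
  read 1, top B: go to s2, push BB → (s2, 022, BBZ)
  read 0, top B: go to s2, push ε → (s2, 22, BZ)
  read 2, top B: go to s1, push ε → (s1, 2, Z)
  read 2, top Z: go to s2, push ε → (s2, ε, ε)
All input consumed and the stack is empty.

Accept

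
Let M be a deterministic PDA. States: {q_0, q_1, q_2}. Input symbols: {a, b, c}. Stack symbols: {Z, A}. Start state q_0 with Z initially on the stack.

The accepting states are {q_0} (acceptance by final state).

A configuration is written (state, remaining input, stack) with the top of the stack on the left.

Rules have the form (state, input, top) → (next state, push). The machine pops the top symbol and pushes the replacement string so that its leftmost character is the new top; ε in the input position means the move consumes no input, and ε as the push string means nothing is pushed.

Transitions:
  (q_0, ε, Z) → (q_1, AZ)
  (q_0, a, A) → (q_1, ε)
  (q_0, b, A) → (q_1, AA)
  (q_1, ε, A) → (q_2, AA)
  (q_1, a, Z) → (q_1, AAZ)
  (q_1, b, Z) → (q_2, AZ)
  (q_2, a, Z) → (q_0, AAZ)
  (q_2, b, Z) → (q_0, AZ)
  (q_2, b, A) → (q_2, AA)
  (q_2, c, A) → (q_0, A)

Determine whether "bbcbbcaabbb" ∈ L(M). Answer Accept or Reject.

(q_0, bbcbbcaabbb, Z)
  ε-move, top Z: go to q_1, push AZ → (q_1, bbcbbcaabbb, AZ)
  ε-move, top A: go to q_2, push AA → (q_2, bbcbbcaabbb, AAZ)
  read b, top A: go to q_2, push AA → (q_2, bcbbcaabbb, AAAZ)
  read b, top A: go to q_2, push AA → (q_2, cbbcaabbb, AAAAZ)
  read c, top A: go to q_0, push A → (q_0, bbcaabbb, AAAAZ)
  read b, top A: go to q_1, push AA → (q_1, bcaabbb, AAAAAZ)
  ε-move, top A: go to q_2, push AA → (q_2, bcaabbb, AAAAAAZ)
  read b, top A: go to q_2, push AA → (q_2, caabbb, AAAAAAAZ)
  read c, top A: go to q_0, push A → (q_0, aabbb, AAAAAAAZ)
  read a, top A: go to q_1, push ε → (q_1, abbb, AAAAAAZ)
  ε-move, top A: go to q_2, push AA → (q_2, abbb, AAAAAAAZ)
No transition applies at (q_2, abbb, AAAAAAAZ); input not fully consumed.

Reject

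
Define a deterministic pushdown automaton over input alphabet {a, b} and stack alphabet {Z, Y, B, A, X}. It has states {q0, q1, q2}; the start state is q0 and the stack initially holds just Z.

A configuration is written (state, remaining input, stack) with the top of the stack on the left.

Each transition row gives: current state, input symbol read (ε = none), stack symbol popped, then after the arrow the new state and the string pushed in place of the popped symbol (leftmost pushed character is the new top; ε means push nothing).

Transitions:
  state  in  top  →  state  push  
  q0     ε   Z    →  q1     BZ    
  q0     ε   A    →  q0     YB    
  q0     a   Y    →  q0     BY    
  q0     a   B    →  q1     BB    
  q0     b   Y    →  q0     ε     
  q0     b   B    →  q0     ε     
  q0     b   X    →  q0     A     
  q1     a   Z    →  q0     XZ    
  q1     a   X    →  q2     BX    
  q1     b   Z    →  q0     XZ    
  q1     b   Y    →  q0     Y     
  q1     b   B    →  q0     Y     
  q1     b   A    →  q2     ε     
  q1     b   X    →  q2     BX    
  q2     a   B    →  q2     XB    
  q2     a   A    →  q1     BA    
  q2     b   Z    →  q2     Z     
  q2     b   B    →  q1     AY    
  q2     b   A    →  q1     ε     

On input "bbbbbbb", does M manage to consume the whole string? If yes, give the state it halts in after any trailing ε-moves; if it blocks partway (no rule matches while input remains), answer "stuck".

(q0, bbbbbbb, Z)
  ε-move, top Z: go to q1, push BZ → (q1, bbbbbbb, BZ)
  read b, top B: go to q0, push Y → (q0, bbbbbb, YZ)
  read b, top Y: go to q0, push ε → (q0, bbbbb, Z)
  ε-move, top Z: go to q1, push BZ → (q1, bbbbb, BZ)
  read b, top B: go to q0, push Y → (q0, bbbb, YZ)
  read b, top Y: go to q0, push ε → (q0, bbb, Z)
  ε-move, top Z: go to q1, push BZ → (q1, bbb, BZ)
  read b, top B: go to q0, push Y → (q0, bb, YZ)
  read b, top Y: go to q0, push ε → (q0, b, Z)
  ε-move, top Z: go to q1, push BZ → (q1, b, BZ)
  read b, top B: go to q0, push Y → (q0, ε, YZ)
All input consumed; M is in state q0.

q0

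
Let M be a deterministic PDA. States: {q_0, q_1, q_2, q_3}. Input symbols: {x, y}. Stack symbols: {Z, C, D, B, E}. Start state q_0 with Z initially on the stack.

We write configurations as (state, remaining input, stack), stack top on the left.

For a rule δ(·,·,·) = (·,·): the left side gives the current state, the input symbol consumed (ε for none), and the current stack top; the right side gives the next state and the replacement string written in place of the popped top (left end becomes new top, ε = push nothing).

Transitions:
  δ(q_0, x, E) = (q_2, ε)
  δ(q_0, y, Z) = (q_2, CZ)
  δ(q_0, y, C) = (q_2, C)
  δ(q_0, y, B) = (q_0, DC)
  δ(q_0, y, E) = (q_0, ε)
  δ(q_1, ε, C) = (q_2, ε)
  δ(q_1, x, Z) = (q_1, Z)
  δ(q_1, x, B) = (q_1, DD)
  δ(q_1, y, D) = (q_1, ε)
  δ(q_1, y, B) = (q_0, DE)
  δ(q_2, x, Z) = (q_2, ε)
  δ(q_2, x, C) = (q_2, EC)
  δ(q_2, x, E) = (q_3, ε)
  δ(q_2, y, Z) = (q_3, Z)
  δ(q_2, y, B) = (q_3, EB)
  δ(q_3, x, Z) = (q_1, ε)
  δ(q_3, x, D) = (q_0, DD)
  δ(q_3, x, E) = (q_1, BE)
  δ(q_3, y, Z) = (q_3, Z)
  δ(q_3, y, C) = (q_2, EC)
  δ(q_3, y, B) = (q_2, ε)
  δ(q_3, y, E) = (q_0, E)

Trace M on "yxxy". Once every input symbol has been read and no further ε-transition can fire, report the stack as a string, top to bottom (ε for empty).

ECZ

(q_0, yxxy, Z)
  read y, top Z: go to q_2, push CZ → (q_2, xxy, CZ)
  read x, top C: go to q_2, push EC → (q_2, xy, ECZ)
  read x, top E: go to q_3, push ε → (q_3, y, CZ)
  read y, top C: go to q_2, push EC → (q_2, ε, ECZ)
All input consumed in state q_2 with stack ECZ.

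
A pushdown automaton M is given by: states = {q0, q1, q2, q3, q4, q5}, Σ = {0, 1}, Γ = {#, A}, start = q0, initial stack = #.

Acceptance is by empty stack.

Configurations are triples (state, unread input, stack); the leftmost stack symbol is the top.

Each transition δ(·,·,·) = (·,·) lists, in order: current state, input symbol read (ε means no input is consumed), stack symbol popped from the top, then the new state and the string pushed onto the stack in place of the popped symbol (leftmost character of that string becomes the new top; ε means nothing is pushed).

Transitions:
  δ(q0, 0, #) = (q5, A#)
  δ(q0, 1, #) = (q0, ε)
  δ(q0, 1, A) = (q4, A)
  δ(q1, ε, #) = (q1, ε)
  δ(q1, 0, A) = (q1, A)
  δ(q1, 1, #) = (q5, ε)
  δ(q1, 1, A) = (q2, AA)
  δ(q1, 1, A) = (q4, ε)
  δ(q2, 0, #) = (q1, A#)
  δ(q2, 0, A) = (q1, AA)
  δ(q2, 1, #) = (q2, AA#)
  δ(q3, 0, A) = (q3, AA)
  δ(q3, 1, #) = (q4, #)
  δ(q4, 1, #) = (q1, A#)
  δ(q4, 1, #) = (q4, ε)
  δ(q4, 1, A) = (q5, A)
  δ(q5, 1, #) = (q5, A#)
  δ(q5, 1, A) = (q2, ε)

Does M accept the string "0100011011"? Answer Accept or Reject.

One accepting computation: (q0, 0100011011, #) ⊢ (q5, 100011011, A#) ⊢ (q2, 00011011, #) ⊢ (q1, 0011011, A#) ⊢ (q1, 011011, A#) ⊢ (q1, 11011, A#) ⊢ (q4, 1011, #) ⊢ (q1, 011, A#) ⊢ (q1, 11, A#) ⊢ (q4, 1, #) ⊢ (q4, ε, ε)
All input consumed and the stack is empty.

Accept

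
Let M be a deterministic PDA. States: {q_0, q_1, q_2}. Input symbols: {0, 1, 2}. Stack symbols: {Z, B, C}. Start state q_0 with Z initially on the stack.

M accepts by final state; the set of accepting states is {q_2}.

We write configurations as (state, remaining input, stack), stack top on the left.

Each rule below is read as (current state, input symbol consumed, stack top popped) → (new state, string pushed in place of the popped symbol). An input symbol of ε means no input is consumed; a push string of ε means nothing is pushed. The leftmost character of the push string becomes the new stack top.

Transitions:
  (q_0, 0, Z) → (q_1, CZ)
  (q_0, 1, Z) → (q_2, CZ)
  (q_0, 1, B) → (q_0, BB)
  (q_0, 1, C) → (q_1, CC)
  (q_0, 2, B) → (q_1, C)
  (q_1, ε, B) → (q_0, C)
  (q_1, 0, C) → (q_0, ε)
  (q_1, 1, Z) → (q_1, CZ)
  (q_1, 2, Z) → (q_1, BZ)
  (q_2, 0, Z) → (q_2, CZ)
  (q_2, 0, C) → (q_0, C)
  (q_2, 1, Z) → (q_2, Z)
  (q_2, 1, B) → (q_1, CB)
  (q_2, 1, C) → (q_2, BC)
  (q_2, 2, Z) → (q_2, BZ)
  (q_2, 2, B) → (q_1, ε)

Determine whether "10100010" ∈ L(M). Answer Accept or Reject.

(q_0, 10100010, Z) ⊢ (q_2, 0100010, CZ) ⊢ (q_0, 100010, CZ) ⊢ (q_1, 00010, CCZ) ⊢ (q_0, 0010, CZ)
No transition applies at (q_0, 0010, CZ); input not fully consumed.

Reject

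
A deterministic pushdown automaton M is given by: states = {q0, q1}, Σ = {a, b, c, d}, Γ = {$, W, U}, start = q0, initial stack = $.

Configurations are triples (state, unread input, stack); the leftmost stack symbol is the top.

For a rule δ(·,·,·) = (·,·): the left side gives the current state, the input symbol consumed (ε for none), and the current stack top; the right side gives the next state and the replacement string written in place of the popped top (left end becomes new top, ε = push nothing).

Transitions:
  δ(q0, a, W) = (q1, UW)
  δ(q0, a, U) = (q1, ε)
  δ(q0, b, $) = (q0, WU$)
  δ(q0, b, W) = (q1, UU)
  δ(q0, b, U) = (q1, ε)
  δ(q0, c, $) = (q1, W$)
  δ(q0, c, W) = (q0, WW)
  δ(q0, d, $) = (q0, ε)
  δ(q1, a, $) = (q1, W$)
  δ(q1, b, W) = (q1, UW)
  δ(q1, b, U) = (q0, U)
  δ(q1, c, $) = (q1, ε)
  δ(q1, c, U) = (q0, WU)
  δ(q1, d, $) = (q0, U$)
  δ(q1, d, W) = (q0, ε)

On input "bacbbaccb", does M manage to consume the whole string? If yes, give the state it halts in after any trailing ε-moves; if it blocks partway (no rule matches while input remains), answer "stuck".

q1

(q0, bacbbaccb, $)
  read b, top $: go to q0, push WU$ → (q0, acbbaccb, WU$)
  read a, top W: go to q1, push UW → (q1, cbbaccb, UWU$)
  read c, top U: go to q0, push WU → (q0, bbaccb, WUWU$)
  read b, top W: go to q1, push UU → (q1, baccb, UUUWU$)
  read b, top U: go to q0, push U → (q0, accb, UUUWU$)
  read a, top U: go to q1, push ε → (q1, ccb, UUWU$)
  read c, top U: go to q0, push WU → (q0, cb, WUUWU$)
  read c, top W: go to q0, push WW → (q0, b, WWUUWU$)
  read b, top W: go to q1, push UU → (q1, ε, UUWUUWU$)
All input consumed; M is in state q1.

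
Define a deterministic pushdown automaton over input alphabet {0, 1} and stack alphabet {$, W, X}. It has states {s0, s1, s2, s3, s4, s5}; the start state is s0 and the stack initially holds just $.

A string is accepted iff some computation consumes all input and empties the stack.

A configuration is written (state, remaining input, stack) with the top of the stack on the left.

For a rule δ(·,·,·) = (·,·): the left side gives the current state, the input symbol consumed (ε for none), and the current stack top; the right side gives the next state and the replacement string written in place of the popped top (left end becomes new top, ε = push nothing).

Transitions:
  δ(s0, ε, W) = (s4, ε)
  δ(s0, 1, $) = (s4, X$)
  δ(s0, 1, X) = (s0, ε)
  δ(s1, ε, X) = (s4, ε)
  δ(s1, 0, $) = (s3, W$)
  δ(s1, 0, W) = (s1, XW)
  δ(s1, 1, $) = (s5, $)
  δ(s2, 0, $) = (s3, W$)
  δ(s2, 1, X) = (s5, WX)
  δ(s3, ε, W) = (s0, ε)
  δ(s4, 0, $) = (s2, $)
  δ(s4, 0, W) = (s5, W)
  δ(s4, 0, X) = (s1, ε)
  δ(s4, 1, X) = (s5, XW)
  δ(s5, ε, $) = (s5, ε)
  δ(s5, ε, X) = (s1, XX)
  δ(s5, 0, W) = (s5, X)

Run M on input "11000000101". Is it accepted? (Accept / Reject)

Accept

(s0, 11000000101, $)
  read 1, top $: go to s4, push X$ → (s4, 1000000101, X$)
  read 1, top X: go to s5, push XW → (s5, 000000101, XW$)
  ε-move, top X: go to s1, push XX → (s1, 000000101, XXW$)
  ε-move, top X: go to s4, push ε → (s4, 000000101, XW$)
  read 0, top X: go to s1, push ε → (s1, 00000101, W$)
  read 0, top W: go to s1, push XW → (s1, 0000101, XW$)
  ε-move, top X: go to s4, push ε → (s4, 0000101, W$)
  read 0, top W: go to s5, push W → (s5, 000101, W$)
  read 0, top W: go to s5, push X → (s5, 00101, X$)
  ε-move, top X: go to s1, push XX → (s1, 00101, XX$)
  ε-move, top X: go to s4, push ε → (s4, 00101, X$)
  read 0, top X: go to s1, push ε → (s1, 0101, $)
  read 0, top $: go to s3, push W$ → (s3, 101, W$)
  ε-move, top W: go to s0, push ε → (s0, 101, $)
  read 1, top $: go to s4, push X$ → (s4, 01, X$)
  read 0, top X: go to s1, push ε → (s1, 1, $)
  read 1, top $: go to s5, push $ → (s5, ε, $)
  ε-move, top $: go to s5, push ε → (s5, ε, ε)
All input consumed and the stack is empty.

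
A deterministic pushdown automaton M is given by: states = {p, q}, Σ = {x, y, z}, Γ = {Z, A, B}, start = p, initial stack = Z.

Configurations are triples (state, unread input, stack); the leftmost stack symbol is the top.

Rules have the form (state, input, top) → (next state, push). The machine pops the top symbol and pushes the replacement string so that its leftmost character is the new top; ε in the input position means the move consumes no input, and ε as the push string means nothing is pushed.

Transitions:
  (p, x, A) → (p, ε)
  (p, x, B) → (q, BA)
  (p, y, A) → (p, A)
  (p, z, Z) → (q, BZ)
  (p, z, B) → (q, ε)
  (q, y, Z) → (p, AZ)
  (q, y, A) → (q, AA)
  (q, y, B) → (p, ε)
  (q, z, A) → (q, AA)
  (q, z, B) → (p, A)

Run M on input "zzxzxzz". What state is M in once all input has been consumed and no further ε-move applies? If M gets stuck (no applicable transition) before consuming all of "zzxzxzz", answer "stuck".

(p, zzxzxzz, Z) ⊢ (q, zxzxzz, BZ) ⊢ (p, xzxzz, AZ) ⊢ (p, zxzz, Z) ⊢ (q, xzz, BZ)
No transition for (q, x, top B); M blocks with input xzz remaining.

stuck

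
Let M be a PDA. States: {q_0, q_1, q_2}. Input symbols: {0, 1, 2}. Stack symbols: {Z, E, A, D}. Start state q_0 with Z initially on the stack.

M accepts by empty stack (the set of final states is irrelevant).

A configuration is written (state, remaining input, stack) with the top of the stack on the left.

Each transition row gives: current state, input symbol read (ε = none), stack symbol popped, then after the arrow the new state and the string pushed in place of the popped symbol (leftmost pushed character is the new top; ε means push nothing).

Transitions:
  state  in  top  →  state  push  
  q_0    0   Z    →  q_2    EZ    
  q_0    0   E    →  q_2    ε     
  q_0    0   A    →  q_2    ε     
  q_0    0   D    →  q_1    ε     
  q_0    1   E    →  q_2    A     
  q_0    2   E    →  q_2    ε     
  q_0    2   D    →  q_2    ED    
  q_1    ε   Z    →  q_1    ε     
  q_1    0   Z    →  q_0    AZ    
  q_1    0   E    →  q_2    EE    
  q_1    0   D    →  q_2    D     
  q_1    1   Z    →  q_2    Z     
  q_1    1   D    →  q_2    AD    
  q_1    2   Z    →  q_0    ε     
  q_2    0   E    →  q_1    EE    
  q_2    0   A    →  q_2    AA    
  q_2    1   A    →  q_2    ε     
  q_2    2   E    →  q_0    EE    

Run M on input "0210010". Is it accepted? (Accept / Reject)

No computation consumes all input and empties the stack.

Reject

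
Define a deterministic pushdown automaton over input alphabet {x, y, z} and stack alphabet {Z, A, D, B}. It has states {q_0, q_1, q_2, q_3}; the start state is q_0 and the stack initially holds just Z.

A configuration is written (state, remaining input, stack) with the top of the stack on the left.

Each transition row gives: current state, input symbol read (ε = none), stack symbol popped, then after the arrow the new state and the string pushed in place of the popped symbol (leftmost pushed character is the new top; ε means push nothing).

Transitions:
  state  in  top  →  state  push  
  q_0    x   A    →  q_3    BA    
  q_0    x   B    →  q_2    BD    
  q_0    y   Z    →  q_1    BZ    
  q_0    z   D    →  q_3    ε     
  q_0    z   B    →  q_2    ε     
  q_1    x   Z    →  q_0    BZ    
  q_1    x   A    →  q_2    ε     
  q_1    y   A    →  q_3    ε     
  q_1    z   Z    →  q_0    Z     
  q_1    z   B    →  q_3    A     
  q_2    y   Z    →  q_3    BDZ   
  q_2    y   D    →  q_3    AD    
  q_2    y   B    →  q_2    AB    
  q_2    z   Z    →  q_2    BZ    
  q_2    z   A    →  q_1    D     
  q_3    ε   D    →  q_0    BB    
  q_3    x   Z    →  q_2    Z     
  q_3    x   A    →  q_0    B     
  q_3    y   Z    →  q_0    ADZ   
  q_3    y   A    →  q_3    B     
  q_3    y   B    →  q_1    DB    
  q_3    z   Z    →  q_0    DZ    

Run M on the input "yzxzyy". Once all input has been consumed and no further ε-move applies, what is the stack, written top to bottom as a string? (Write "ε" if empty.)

DBDZ

(q_0, yzxzyy, Z) ⊢ (q_1, zxzyy, BZ) ⊢ (q_3, xzyy, AZ) ⊢ (q_0, zyy, BZ) ⊢ (q_2, yy, Z) ⊢ (q_3, y, BDZ) ⊢ (q_1, ε, DBDZ)
All input consumed in state q_1 with stack DBDZ.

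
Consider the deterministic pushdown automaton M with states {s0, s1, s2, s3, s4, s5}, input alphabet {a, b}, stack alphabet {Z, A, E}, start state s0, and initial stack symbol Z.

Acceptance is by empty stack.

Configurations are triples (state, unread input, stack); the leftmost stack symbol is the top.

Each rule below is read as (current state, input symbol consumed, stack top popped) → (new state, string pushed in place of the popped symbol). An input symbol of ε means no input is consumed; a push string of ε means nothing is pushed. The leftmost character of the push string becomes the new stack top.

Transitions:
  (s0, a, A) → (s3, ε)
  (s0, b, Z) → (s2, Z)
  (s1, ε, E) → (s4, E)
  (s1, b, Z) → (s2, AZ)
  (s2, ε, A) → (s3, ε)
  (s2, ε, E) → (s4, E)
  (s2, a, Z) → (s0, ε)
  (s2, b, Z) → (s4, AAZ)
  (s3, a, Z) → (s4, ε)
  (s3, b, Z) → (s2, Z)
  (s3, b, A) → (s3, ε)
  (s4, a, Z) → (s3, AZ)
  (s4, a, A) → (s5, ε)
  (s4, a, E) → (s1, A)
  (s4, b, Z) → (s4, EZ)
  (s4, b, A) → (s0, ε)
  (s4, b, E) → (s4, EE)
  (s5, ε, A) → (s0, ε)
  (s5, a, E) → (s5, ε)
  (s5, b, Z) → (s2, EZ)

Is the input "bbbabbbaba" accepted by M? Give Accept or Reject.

(s0, bbbabbbaba, Z) ⊢ (s2, bbabbbaba, Z) ⊢ (s4, babbbaba, AAZ) ⊢ (s0, abbbaba, AZ) ⊢ (s3, bbbaba, Z) ⊢ (s2, bbaba, Z) ⊢ (s4, baba, AAZ) ⊢ (s0, aba, AZ) ⊢ (s3, ba, Z) ⊢ (s2, a, Z) ⊢ (s0, ε, ε)
All input consumed and the stack is empty.

Accept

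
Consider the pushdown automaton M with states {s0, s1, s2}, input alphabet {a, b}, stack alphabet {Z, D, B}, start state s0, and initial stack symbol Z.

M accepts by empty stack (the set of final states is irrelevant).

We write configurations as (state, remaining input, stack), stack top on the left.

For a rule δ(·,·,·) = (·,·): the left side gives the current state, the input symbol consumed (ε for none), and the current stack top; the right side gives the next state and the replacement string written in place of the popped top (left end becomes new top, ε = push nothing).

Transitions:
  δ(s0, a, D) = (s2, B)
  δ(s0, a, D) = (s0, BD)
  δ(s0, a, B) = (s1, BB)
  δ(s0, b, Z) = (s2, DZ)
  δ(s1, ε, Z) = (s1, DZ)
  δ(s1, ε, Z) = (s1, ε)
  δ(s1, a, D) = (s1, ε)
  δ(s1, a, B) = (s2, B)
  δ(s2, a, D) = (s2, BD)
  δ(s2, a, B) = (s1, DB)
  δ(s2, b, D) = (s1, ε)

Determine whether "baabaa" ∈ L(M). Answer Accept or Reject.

No computation consumes all input and empties the stack.

Reject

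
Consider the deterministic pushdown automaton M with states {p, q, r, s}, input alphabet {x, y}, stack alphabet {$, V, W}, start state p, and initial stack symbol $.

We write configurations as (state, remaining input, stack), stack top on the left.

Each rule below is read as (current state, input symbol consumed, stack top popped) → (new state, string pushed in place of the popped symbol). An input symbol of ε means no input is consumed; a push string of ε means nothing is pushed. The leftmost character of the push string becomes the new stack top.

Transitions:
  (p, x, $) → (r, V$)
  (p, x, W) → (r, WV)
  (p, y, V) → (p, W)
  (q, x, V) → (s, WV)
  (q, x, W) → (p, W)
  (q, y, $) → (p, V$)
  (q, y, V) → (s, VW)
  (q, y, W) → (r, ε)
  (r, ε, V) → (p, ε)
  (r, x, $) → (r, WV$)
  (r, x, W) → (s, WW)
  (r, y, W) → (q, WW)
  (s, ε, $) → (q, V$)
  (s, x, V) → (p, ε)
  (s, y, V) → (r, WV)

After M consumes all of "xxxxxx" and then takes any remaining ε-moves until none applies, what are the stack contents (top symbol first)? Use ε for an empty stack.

$

(p, xxxxxx, $) ⊢ (r, xxxxx, V$) ⊢ (p, xxxxx, $) ⊢ (r, xxxx, V$) ⊢ (p, xxxx, $) ⊢ (r, xxx, V$) ⊢ (p, xxx, $) ⊢ (r, xx, V$) ⊢ (p, xx, $) ⊢ (r, x, V$) ⊢ (p, x, $) ⊢ (r, ε, V$) ⊢ (p, ε, $)
All input consumed in state p with stack $.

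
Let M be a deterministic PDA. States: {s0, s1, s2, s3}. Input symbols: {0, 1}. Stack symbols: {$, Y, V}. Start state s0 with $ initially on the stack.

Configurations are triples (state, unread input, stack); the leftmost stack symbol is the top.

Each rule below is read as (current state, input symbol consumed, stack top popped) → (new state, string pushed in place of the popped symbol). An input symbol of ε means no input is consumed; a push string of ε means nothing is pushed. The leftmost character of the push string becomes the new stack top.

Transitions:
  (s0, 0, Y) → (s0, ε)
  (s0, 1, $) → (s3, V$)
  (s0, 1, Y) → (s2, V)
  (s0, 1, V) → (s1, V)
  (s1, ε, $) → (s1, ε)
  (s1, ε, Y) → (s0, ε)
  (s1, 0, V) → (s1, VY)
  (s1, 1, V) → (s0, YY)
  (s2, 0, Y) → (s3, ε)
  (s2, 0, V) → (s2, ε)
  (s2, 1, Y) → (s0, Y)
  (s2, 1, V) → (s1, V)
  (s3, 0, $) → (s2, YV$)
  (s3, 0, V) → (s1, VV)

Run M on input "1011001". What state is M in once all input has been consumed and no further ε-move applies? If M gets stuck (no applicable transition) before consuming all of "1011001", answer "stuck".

stuck

(s0, 1011001, $)
  read 1, top $: go to s3, push V$ → (s3, 011001, V$)
  read 0, top V: go to s1, push VV → (s1, 11001, VV$)
  read 1, top V: go to s0, push YY → (s0, 1001, YYV$)
  read 1, top Y: go to s2, push V → (s2, 001, VYV$)
  read 0, top V: go to s2, push ε → (s2, 01, YV$)
  read 0, top Y: go to s3, push ε → (s3, 1, V$)
No transition for (s3, 1, top V); M blocks with input 1 remaining.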